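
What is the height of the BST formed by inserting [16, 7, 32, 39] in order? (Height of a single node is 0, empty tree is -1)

Insertion order: [16, 7, 32, 39]
Tree (level-order array): [16, 7, 32, None, None, None, 39]
Compute height bottom-up (empty subtree = -1):
  height(7) = 1 + max(-1, -1) = 0
  height(39) = 1 + max(-1, -1) = 0
  height(32) = 1 + max(-1, 0) = 1
  height(16) = 1 + max(0, 1) = 2
Height = 2


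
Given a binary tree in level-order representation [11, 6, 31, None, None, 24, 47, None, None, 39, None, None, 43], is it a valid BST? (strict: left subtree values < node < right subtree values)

Level-order array: [11, 6, 31, None, None, 24, 47, None, None, 39, None, None, 43]
Validate using subtree bounds (lo, hi): at each node, require lo < value < hi,
then recurse left with hi=value and right with lo=value.
Preorder trace (stopping at first violation):
  at node 11 with bounds (-inf, +inf): OK
  at node 6 with bounds (-inf, 11): OK
  at node 31 with bounds (11, +inf): OK
  at node 24 with bounds (11, 31): OK
  at node 47 with bounds (31, +inf): OK
  at node 39 with bounds (31, 47): OK
  at node 43 with bounds (39, 47): OK
No violation found at any node.
Result: Valid BST


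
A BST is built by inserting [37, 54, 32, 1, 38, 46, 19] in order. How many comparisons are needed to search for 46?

Search path for 46: 37 -> 54 -> 38 -> 46
Found: True
Comparisons: 4


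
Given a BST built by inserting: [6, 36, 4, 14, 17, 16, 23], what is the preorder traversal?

Tree insertion order: [6, 36, 4, 14, 17, 16, 23]
Tree (level-order array): [6, 4, 36, None, None, 14, None, None, 17, 16, 23]
Preorder traversal: [6, 4, 36, 14, 17, 16, 23]


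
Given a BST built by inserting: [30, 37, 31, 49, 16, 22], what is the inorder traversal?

Tree insertion order: [30, 37, 31, 49, 16, 22]
Tree (level-order array): [30, 16, 37, None, 22, 31, 49]
Inorder traversal: [16, 22, 30, 31, 37, 49]


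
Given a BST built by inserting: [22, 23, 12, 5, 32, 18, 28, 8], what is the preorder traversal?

Tree insertion order: [22, 23, 12, 5, 32, 18, 28, 8]
Tree (level-order array): [22, 12, 23, 5, 18, None, 32, None, 8, None, None, 28]
Preorder traversal: [22, 12, 5, 8, 18, 23, 32, 28]


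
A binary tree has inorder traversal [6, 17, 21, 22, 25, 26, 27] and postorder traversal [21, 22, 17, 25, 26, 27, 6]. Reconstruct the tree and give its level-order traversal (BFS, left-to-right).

Inorder:   [6, 17, 21, 22, 25, 26, 27]
Postorder: [21, 22, 17, 25, 26, 27, 6]
Algorithm: postorder visits root last, so walk postorder right-to-left;
each value is the root of the current inorder slice — split it at that
value, recurse on the right subtree first, then the left.
Recursive splits:
  root=6; inorder splits into left=[], right=[17, 21, 22, 25, 26, 27]
  root=27; inorder splits into left=[17, 21, 22, 25, 26], right=[]
  root=26; inorder splits into left=[17, 21, 22, 25], right=[]
  root=25; inorder splits into left=[17, 21, 22], right=[]
  root=17; inorder splits into left=[], right=[21, 22]
  root=22; inorder splits into left=[21], right=[]
  root=21; inorder splits into left=[], right=[]
Reconstructed level-order: [6, 27, 26, 25, 17, 22, 21]


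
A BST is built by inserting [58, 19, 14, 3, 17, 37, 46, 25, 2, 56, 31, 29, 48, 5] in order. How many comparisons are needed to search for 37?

Search path for 37: 58 -> 19 -> 37
Found: True
Comparisons: 3


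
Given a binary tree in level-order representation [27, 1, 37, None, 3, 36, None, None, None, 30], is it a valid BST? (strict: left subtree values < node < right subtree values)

Level-order array: [27, 1, 37, None, 3, 36, None, None, None, 30]
Validate using subtree bounds (lo, hi): at each node, require lo < value < hi,
then recurse left with hi=value and right with lo=value.
Preorder trace (stopping at first violation):
  at node 27 with bounds (-inf, +inf): OK
  at node 1 with bounds (-inf, 27): OK
  at node 3 with bounds (1, 27): OK
  at node 37 with bounds (27, +inf): OK
  at node 36 with bounds (27, 37): OK
  at node 30 with bounds (27, 36): OK
No violation found at any node.
Result: Valid BST


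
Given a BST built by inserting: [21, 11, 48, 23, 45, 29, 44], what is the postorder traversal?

Tree insertion order: [21, 11, 48, 23, 45, 29, 44]
Tree (level-order array): [21, 11, 48, None, None, 23, None, None, 45, 29, None, None, 44]
Postorder traversal: [11, 44, 29, 45, 23, 48, 21]


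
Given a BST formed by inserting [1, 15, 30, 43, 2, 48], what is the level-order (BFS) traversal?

Tree insertion order: [1, 15, 30, 43, 2, 48]
Tree (level-order array): [1, None, 15, 2, 30, None, None, None, 43, None, 48]
BFS from the root, enqueuing left then right child of each popped node:
  queue [1] -> pop 1, enqueue [15], visited so far: [1]
  queue [15] -> pop 15, enqueue [2, 30], visited so far: [1, 15]
  queue [2, 30] -> pop 2, enqueue [none], visited so far: [1, 15, 2]
  queue [30] -> pop 30, enqueue [43], visited so far: [1, 15, 2, 30]
  queue [43] -> pop 43, enqueue [48], visited so far: [1, 15, 2, 30, 43]
  queue [48] -> pop 48, enqueue [none], visited so far: [1, 15, 2, 30, 43, 48]
Result: [1, 15, 2, 30, 43, 48]


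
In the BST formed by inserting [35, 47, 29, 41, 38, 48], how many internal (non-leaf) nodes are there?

Tree built from: [35, 47, 29, 41, 38, 48]
Tree (level-order array): [35, 29, 47, None, None, 41, 48, 38]
Rule: An internal node has at least one child.
Per-node child counts:
  node 35: 2 child(ren)
  node 29: 0 child(ren)
  node 47: 2 child(ren)
  node 41: 1 child(ren)
  node 38: 0 child(ren)
  node 48: 0 child(ren)
Matching nodes: [35, 47, 41]
Count of internal (non-leaf) nodes: 3


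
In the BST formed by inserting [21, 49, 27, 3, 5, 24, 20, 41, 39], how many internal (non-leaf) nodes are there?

Tree built from: [21, 49, 27, 3, 5, 24, 20, 41, 39]
Tree (level-order array): [21, 3, 49, None, 5, 27, None, None, 20, 24, 41, None, None, None, None, 39]
Rule: An internal node has at least one child.
Per-node child counts:
  node 21: 2 child(ren)
  node 3: 1 child(ren)
  node 5: 1 child(ren)
  node 20: 0 child(ren)
  node 49: 1 child(ren)
  node 27: 2 child(ren)
  node 24: 0 child(ren)
  node 41: 1 child(ren)
  node 39: 0 child(ren)
Matching nodes: [21, 3, 5, 49, 27, 41]
Count of internal (non-leaf) nodes: 6


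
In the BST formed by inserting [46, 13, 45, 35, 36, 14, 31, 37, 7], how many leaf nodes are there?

Tree built from: [46, 13, 45, 35, 36, 14, 31, 37, 7]
Tree (level-order array): [46, 13, None, 7, 45, None, None, 35, None, 14, 36, None, 31, None, 37]
Rule: A leaf has 0 children.
Per-node child counts:
  node 46: 1 child(ren)
  node 13: 2 child(ren)
  node 7: 0 child(ren)
  node 45: 1 child(ren)
  node 35: 2 child(ren)
  node 14: 1 child(ren)
  node 31: 0 child(ren)
  node 36: 1 child(ren)
  node 37: 0 child(ren)
Matching nodes: [7, 31, 37]
Count of leaf nodes: 3


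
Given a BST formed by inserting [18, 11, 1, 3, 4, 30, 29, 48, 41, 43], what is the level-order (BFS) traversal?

Tree insertion order: [18, 11, 1, 3, 4, 30, 29, 48, 41, 43]
Tree (level-order array): [18, 11, 30, 1, None, 29, 48, None, 3, None, None, 41, None, None, 4, None, 43]
BFS from the root, enqueuing left then right child of each popped node:
  queue [18] -> pop 18, enqueue [11, 30], visited so far: [18]
  queue [11, 30] -> pop 11, enqueue [1], visited so far: [18, 11]
  queue [30, 1] -> pop 30, enqueue [29, 48], visited so far: [18, 11, 30]
  queue [1, 29, 48] -> pop 1, enqueue [3], visited so far: [18, 11, 30, 1]
  queue [29, 48, 3] -> pop 29, enqueue [none], visited so far: [18, 11, 30, 1, 29]
  queue [48, 3] -> pop 48, enqueue [41], visited so far: [18, 11, 30, 1, 29, 48]
  queue [3, 41] -> pop 3, enqueue [4], visited so far: [18, 11, 30, 1, 29, 48, 3]
  queue [41, 4] -> pop 41, enqueue [43], visited so far: [18, 11, 30, 1, 29, 48, 3, 41]
  queue [4, 43] -> pop 4, enqueue [none], visited so far: [18, 11, 30, 1, 29, 48, 3, 41, 4]
  queue [43] -> pop 43, enqueue [none], visited so far: [18, 11, 30, 1, 29, 48, 3, 41, 4, 43]
Result: [18, 11, 30, 1, 29, 48, 3, 41, 4, 43]


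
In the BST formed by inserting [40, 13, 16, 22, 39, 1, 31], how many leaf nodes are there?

Tree built from: [40, 13, 16, 22, 39, 1, 31]
Tree (level-order array): [40, 13, None, 1, 16, None, None, None, 22, None, 39, 31]
Rule: A leaf has 0 children.
Per-node child counts:
  node 40: 1 child(ren)
  node 13: 2 child(ren)
  node 1: 0 child(ren)
  node 16: 1 child(ren)
  node 22: 1 child(ren)
  node 39: 1 child(ren)
  node 31: 0 child(ren)
Matching nodes: [1, 31]
Count of leaf nodes: 2


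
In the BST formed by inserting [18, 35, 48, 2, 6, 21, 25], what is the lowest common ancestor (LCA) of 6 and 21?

Tree insertion order: [18, 35, 48, 2, 6, 21, 25]
Tree (level-order array): [18, 2, 35, None, 6, 21, 48, None, None, None, 25]
In a BST, the LCA of p=6, q=21 is the first node v on the
root-to-leaf path with p <= v <= q (go left if both < v, right if both > v).
Walk from root:
  at 18: 6 <= 18 <= 21, this is the LCA
LCA = 18


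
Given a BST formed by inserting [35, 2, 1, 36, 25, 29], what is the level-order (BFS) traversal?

Tree insertion order: [35, 2, 1, 36, 25, 29]
Tree (level-order array): [35, 2, 36, 1, 25, None, None, None, None, None, 29]
BFS from the root, enqueuing left then right child of each popped node:
  queue [35] -> pop 35, enqueue [2, 36], visited so far: [35]
  queue [2, 36] -> pop 2, enqueue [1, 25], visited so far: [35, 2]
  queue [36, 1, 25] -> pop 36, enqueue [none], visited so far: [35, 2, 36]
  queue [1, 25] -> pop 1, enqueue [none], visited so far: [35, 2, 36, 1]
  queue [25] -> pop 25, enqueue [29], visited so far: [35, 2, 36, 1, 25]
  queue [29] -> pop 29, enqueue [none], visited so far: [35, 2, 36, 1, 25, 29]
Result: [35, 2, 36, 1, 25, 29]


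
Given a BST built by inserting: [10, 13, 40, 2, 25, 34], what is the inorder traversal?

Tree insertion order: [10, 13, 40, 2, 25, 34]
Tree (level-order array): [10, 2, 13, None, None, None, 40, 25, None, None, 34]
Inorder traversal: [2, 10, 13, 25, 34, 40]


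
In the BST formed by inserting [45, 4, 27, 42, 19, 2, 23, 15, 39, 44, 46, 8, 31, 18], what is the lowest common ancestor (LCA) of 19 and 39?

Tree insertion order: [45, 4, 27, 42, 19, 2, 23, 15, 39, 44, 46, 8, 31, 18]
Tree (level-order array): [45, 4, 46, 2, 27, None, None, None, None, 19, 42, 15, 23, 39, 44, 8, 18, None, None, 31]
In a BST, the LCA of p=19, q=39 is the first node v on the
root-to-leaf path with p <= v <= q (go left if both < v, right if both > v).
Walk from root:
  at 45: both 19 and 39 < 45, go left
  at 4: both 19 and 39 > 4, go right
  at 27: 19 <= 27 <= 39, this is the LCA
LCA = 27


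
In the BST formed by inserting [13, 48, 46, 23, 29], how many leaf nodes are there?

Tree built from: [13, 48, 46, 23, 29]
Tree (level-order array): [13, None, 48, 46, None, 23, None, None, 29]
Rule: A leaf has 0 children.
Per-node child counts:
  node 13: 1 child(ren)
  node 48: 1 child(ren)
  node 46: 1 child(ren)
  node 23: 1 child(ren)
  node 29: 0 child(ren)
Matching nodes: [29]
Count of leaf nodes: 1


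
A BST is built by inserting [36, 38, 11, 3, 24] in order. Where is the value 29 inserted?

Starting tree (level order): [36, 11, 38, 3, 24]
Insertion path: 36 -> 11 -> 24
Result: insert 29 as right child of 24
Final tree (level order): [36, 11, 38, 3, 24, None, None, None, None, None, 29]


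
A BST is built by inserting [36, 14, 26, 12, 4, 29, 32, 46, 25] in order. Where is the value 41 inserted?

Starting tree (level order): [36, 14, 46, 12, 26, None, None, 4, None, 25, 29, None, None, None, None, None, 32]
Insertion path: 36 -> 46
Result: insert 41 as left child of 46
Final tree (level order): [36, 14, 46, 12, 26, 41, None, 4, None, 25, 29, None, None, None, None, None, None, None, 32]


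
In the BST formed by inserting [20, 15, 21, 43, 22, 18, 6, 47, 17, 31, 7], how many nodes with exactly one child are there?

Tree built from: [20, 15, 21, 43, 22, 18, 6, 47, 17, 31, 7]
Tree (level-order array): [20, 15, 21, 6, 18, None, 43, None, 7, 17, None, 22, 47, None, None, None, None, None, 31]
Rule: These are nodes with exactly 1 non-null child.
Per-node child counts:
  node 20: 2 child(ren)
  node 15: 2 child(ren)
  node 6: 1 child(ren)
  node 7: 0 child(ren)
  node 18: 1 child(ren)
  node 17: 0 child(ren)
  node 21: 1 child(ren)
  node 43: 2 child(ren)
  node 22: 1 child(ren)
  node 31: 0 child(ren)
  node 47: 0 child(ren)
Matching nodes: [6, 18, 21, 22]
Count of nodes with exactly one child: 4


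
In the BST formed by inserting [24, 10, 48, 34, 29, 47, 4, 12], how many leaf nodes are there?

Tree built from: [24, 10, 48, 34, 29, 47, 4, 12]
Tree (level-order array): [24, 10, 48, 4, 12, 34, None, None, None, None, None, 29, 47]
Rule: A leaf has 0 children.
Per-node child counts:
  node 24: 2 child(ren)
  node 10: 2 child(ren)
  node 4: 0 child(ren)
  node 12: 0 child(ren)
  node 48: 1 child(ren)
  node 34: 2 child(ren)
  node 29: 0 child(ren)
  node 47: 0 child(ren)
Matching nodes: [4, 12, 29, 47]
Count of leaf nodes: 4


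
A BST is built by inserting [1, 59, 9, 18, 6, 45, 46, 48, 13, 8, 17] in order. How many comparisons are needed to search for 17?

Search path for 17: 1 -> 59 -> 9 -> 18 -> 13 -> 17
Found: True
Comparisons: 6


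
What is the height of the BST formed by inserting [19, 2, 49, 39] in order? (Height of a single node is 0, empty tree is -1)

Insertion order: [19, 2, 49, 39]
Tree (level-order array): [19, 2, 49, None, None, 39]
Compute height bottom-up (empty subtree = -1):
  height(2) = 1 + max(-1, -1) = 0
  height(39) = 1 + max(-1, -1) = 0
  height(49) = 1 + max(0, -1) = 1
  height(19) = 1 + max(0, 1) = 2
Height = 2


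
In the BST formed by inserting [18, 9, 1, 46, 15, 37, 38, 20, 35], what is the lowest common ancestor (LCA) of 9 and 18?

Tree insertion order: [18, 9, 1, 46, 15, 37, 38, 20, 35]
Tree (level-order array): [18, 9, 46, 1, 15, 37, None, None, None, None, None, 20, 38, None, 35]
In a BST, the LCA of p=9, q=18 is the first node v on the
root-to-leaf path with p <= v <= q (go left if both < v, right if both > v).
Walk from root:
  at 18: 9 <= 18 <= 18, this is the LCA
LCA = 18


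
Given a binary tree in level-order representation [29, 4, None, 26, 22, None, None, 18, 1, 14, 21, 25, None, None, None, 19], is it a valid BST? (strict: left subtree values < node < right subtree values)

Level-order array: [29, 4, None, 26, 22, None, None, 18, 1, 14, 21, 25, None, None, None, 19]
Validate using subtree bounds (lo, hi): at each node, require lo < value < hi,
then recurse left with hi=value and right with lo=value.
Preorder trace (stopping at first violation):
  at node 29 with bounds (-inf, +inf): OK
  at node 4 with bounds (-inf, 29): OK
  at node 26 with bounds (-inf, 4): VIOLATION
Node 26 violates its bound: not (-inf < 26 < 4).
Result: Not a valid BST


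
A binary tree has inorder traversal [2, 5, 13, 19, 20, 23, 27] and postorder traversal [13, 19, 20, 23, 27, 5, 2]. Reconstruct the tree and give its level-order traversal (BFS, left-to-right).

Inorder:   [2, 5, 13, 19, 20, 23, 27]
Postorder: [13, 19, 20, 23, 27, 5, 2]
Algorithm: postorder visits root last, so walk postorder right-to-left;
each value is the root of the current inorder slice — split it at that
value, recurse on the right subtree first, then the left.
Recursive splits:
  root=2; inorder splits into left=[], right=[5, 13, 19, 20, 23, 27]
  root=5; inorder splits into left=[], right=[13, 19, 20, 23, 27]
  root=27; inorder splits into left=[13, 19, 20, 23], right=[]
  root=23; inorder splits into left=[13, 19, 20], right=[]
  root=20; inorder splits into left=[13, 19], right=[]
  root=19; inorder splits into left=[13], right=[]
  root=13; inorder splits into left=[], right=[]
Reconstructed level-order: [2, 5, 27, 23, 20, 19, 13]


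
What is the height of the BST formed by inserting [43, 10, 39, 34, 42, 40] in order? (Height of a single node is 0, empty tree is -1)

Insertion order: [43, 10, 39, 34, 42, 40]
Tree (level-order array): [43, 10, None, None, 39, 34, 42, None, None, 40]
Compute height bottom-up (empty subtree = -1):
  height(34) = 1 + max(-1, -1) = 0
  height(40) = 1 + max(-1, -1) = 0
  height(42) = 1 + max(0, -1) = 1
  height(39) = 1 + max(0, 1) = 2
  height(10) = 1 + max(-1, 2) = 3
  height(43) = 1 + max(3, -1) = 4
Height = 4


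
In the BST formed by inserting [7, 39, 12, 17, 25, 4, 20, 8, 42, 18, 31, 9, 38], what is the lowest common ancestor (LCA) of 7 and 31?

Tree insertion order: [7, 39, 12, 17, 25, 4, 20, 8, 42, 18, 31, 9, 38]
Tree (level-order array): [7, 4, 39, None, None, 12, 42, 8, 17, None, None, None, 9, None, 25, None, None, 20, 31, 18, None, None, 38]
In a BST, the LCA of p=7, q=31 is the first node v on the
root-to-leaf path with p <= v <= q (go left if both < v, right if both > v).
Walk from root:
  at 7: 7 <= 7 <= 31, this is the LCA
LCA = 7


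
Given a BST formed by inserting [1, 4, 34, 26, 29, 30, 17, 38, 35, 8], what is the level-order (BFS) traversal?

Tree insertion order: [1, 4, 34, 26, 29, 30, 17, 38, 35, 8]
Tree (level-order array): [1, None, 4, None, 34, 26, 38, 17, 29, 35, None, 8, None, None, 30]
BFS from the root, enqueuing left then right child of each popped node:
  queue [1] -> pop 1, enqueue [4], visited so far: [1]
  queue [4] -> pop 4, enqueue [34], visited so far: [1, 4]
  queue [34] -> pop 34, enqueue [26, 38], visited so far: [1, 4, 34]
  queue [26, 38] -> pop 26, enqueue [17, 29], visited so far: [1, 4, 34, 26]
  queue [38, 17, 29] -> pop 38, enqueue [35], visited so far: [1, 4, 34, 26, 38]
  queue [17, 29, 35] -> pop 17, enqueue [8], visited so far: [1, 4, 34, 26, 38, 17]
  queue [29, 35, 8] -> pop 29, enqueue [30], visited so far: [1, 4, 34, 26, 38, 17, 29]
  queue [35, 8, 30] -> pop 35, enqueue [none], visited so far: [1, 4, 34, 26, 38, 17, 29, 35]
  queue [8, 30] -> pop 8, enqueue [none], visited so far: [1, 4, 34, 26, 38, 17, 29, 35, 8]
  queue [30] -> pop 30, enqueue [none], visited so far: [1, 4, 34, 26, 38, 17, 29, 35, 8, 30]
Result: [1, 4, 34, 26, 38, 17, 29, 35, 8, 30]


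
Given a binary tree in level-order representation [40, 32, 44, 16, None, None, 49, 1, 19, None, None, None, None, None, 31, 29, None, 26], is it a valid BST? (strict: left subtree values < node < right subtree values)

Level-order array: [40, 32, 44, 16, None, None, 49, 1, 19, None, None, None, None, None, 31, 29, None, 26]
Validate using subtree bounds (lo, hi): at each node, require lo < value < hi,
then recurse left with hi=value and right with lo=value.
Preorder trace (stopping at first violation):
  at node 40 with bounds (-inf, +inf): OK
  at node 32 with bounds (-inf, 40): OK
  at node 16 with bounds (-inf, 32): OK
  at node 1 with bounds (-inf, 16): OK
  at node 19 with bounds (16, 32): OK
  at node 31 with bounds (19, 32): OK
  at node 29 with bounds (19, 31): OK
  at node 26 with bounds (19, 29): OK
  at node 44 with bounds (40, +inf): OK
  at node 49 with bounds (44, +inf): OK
No violation found at any node.
Result: Valid BST


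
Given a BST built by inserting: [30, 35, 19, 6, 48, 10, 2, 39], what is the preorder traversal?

Tree insertion order: [30, 35, 19, 6, 48, 10, 2, 39]
Tree (level-order array): [30, 19, 35, 6, None, None, 48, 2, 10, 39]
Preorder traversal: [30, 19, 6, 2, 10, 35, 48, 39]


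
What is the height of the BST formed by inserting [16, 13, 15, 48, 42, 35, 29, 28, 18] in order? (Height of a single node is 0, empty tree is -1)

Insertion order: [16, 13, 15, 48, 42, 35, 29, 28, 18]
Tree (level-order array): [16, 13, 48, None, 15, 42, None, None, None, 35, None, 29, None, 28, None, 18]
Compute height bottom-up (empty subtree = -1):
  height(15) = 1 + max(-1, -1) = 0
  height(13) = 1 + max(-1, 0) = 1
  height(18) = 1 + max(-1, -1) = 0
  height(28) = 1 + max(0, -1) = 1
  height(29) = 1 + max(1, -1) = 2
  height(35) = 1 + max(2, -1) = 3
  height(42) = 1 + max(3, -1) = 4
  height(48) = 1 + max(4, -1) = 5
  height(16) = 1 + max(1, 5) = 6
Height = 6


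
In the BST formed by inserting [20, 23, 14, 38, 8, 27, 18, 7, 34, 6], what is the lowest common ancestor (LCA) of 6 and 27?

Tree insertion order: [20, 23, 14, 38, 8, 27, 18, 7, 34, 6]
Tree (level-order array): [20, 14, 23, 8, 18, None, 38, 7, None, None, None, 27, None, 6, None, None, 34]
In a BST, the LCA of p=6, q=27 is the first node v on the
root-to-leaf path with p <= v <= q (go left if both < v, right if both > v).
Walk from root:
  at 20: 6 <= 20 <= 27, this is the LCA
LCA = 20


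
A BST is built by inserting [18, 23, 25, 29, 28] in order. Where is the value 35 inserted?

Starting tree (level order): [18, None, 23, None, 25, None, 29, 28]
Insertion path: 18 -> 23 -> 25 -> 29
Result: insert 35 as right child of 29
Final tree (level order): [18, None, 23, None, 25, None, 29, 28, 35]


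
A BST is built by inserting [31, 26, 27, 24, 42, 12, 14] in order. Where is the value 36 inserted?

Starting tree (level order): [31, 26, 42, 24, 27, None, None, 12, None, None, None, None, 14]
Insertion path: 31 -> 42
Result: insert 36 as left child of 42
Final tree (level order): [31, 26, 42, 24, 27, 36, None, 12, None, None, None, None, None, None, 14]


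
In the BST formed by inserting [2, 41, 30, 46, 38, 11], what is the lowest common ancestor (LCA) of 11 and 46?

Tree insertion order: [2, 41, 30, 46, 38, 11]
Tree (level-order array): [2, None, 41, 30, 46, 11, 38]
In a BST, the LCA of p=11, q=46 is the first node v on the
root-to-leaf path with p <= v <= q (go left if both < v, right if both > v).
Walk from root:
  at 2: both 11 and 46 > 2, go right
  at 41: 11 <= 41 <= 46, this is the LCA
LCA = 41


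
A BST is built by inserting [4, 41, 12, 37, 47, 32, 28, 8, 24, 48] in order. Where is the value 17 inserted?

Starting tree (level order): [4, None, 41, 12, 47, 8, 37, None, 48, None, None, 32, None, None, None, 28, None, 24]
Insertion path: 4 -> 41 -> 12 -> 37 -> 32 -> 28 -> 24
Result: insert 17 as left child of 24
Final tree (level order): [4, None, 41, 12, 47, 8, 37, None, 48, None, None, 32, None, None, None, 28, None, 24, None, 17]


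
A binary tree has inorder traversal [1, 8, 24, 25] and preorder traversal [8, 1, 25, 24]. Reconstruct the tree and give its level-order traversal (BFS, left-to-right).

Inorder:  [1, 8, 24, 25]
Preorder: [8, 1, 25, 24]
Algorithm: preorder visits root first, so consume preorder in order;
for each root, split the current inorder slice at that value into
left-subtree inorder and right-subtree inorder, then recurse.
Recursive splits:
  root=8; inorder splits into left=[1], right=[24, 25]
  root=1; inorder splits into left=[], right=[]
  root=25; inorder splits into left=[24], right=[]
  root=24; inorder splits into left=[], right=[]
Reconstructed level-order: [8, 1, 25, 24]


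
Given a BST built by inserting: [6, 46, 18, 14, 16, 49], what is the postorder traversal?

Tree insertion order: [6, 46, 18, 14, 16, 49]
Tree (level-order array): [6, None, 46, 18, 49, 14, None, None, None, None, 16]
Postorder traversal: [16, 14, 18, 49, 46, 6]


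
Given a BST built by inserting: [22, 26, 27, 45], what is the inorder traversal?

Tree insertion order: [22, 26, 27, 45]
Tree (level-order array): [22, None, 26, None, 27, None, 45]
Inorder traversal: [22, 26, 27, 45]


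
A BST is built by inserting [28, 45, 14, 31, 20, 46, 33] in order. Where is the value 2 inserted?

Starting tree (level order): [28, 14, 45, None, 20, 31, 46, None, None, None, 33]
Insertion path: 28 -> 14
Result: insert 2 as left child of 14
Final tree (level order): [28, 14, 45, 2, 20, 31, 46, None, None, None, None, None, 33]


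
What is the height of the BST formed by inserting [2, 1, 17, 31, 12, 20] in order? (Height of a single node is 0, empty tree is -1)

Insertion order: [2, 1, 17, 31, 12, 20]
Tree (level-order array): [2, 1, 17, None, None, 12, 31, None, None, 20]
Compute height bottom-up (empty subtree = -1):
  height(1) = 1 + max(-1, -1) = 0
  height(12) = 1 + max(-1, -1) = 0
  height(20) = 1 + max(-1, -1) = 0
  height(31) = 1 + max(0, -1) = 1
  height(17) = 1 + max(0, 1) = 2
  height(2) = 1 + max(0, 2) = 3
Height = 3


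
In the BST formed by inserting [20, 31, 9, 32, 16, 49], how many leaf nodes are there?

Tree built from: [20, 31, 9, 32, 16, 49]
Tree (level-order array): [20, 9, 31, None, 16, None, 32, None, None, None, 49]
Rule: A leaf has 0 children.
Per-node child counts:
  node 20: 2 child(ren)
  node 9: 1 child(ren)
  node 16: 0 child(ren)
  node 31: 1 child(ren)
  node 32: 1 child(ren)
  node 49: 0 child(ren)
Matching nodes: [16, 49]
Count of leaf nodes: 2


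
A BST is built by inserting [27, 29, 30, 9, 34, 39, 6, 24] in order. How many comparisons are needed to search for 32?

Search path for 32: 27 -> 29 -> 30 -> 34
Found: False
Comparisons: 4


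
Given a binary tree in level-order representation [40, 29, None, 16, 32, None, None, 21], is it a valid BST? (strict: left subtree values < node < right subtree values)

Level-order array: [40, 29, None, 16, 32, None, None, 21]
Validate using subtree bounds (lo, hi): at each node, require lo < value < hi,
then recurse left with hi=value and right with lo=value.
Preorder trace (stopping at first violation):
  at node 40 with bounds (-inf, +inf): OK
  at node 29 with bounds (-inf, 40): OK
  at node 16 with bounds (-inf, 29): OK
  at node 32 with bounds (29, 40): OK
  at node 21 with bounds (29, 32): VIOLATION
Node 21 violates its bound: not (29 < 21 < 32).
Result: Not a valid BST


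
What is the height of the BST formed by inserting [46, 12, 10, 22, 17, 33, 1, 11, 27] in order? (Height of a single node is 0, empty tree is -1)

Insertion order: [46, 12, 10, 22, 17, 33, 1, 11, 27]
Tree (level-order array): [46, 12, None, 10, 22, 1, 11, 17, 33, None, None, None, None, None, None, 27]
Compute height bottom-up (empty subtree = -1):
  height(1) = 1 + max(-1, -1) = 0
  height(11) = 1 + max(-1, -1) = 0
  height(10) = 1 + max(0, 0) = 1
  height(17) = 1 + max(-1, -1) = 0
  height(27) = 1 + max(-1, -1) = 0
  height(33) = 1 + max(0, -1) = 1
  height(22) = 1 + max(0, 1) = 2
  height(12) = 1 + max(1, 2) = 3
  height(46) = 1 + max(3, -1) = 4
Height = 4


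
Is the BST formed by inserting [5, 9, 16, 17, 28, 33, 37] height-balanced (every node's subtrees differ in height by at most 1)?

Tree (level-order array): [5, None, 9, None, 16, None, 17, None, 28, None, 33, None, 37]
Definition: a tree is height-balanced if, at every node, |h(left) - h(right)| <= 1 (empty subtree has height -1).
Bottom-up per-node check:
  node 37: h_left=-1, h_right=-1, diff=0 [OK], height=0
  node 33: h_left=-1, h_right=0, diff=1 [OK], height=1
  node 28: h_left=-1, h_right=1, diff=2 [FAIL (|-1-1|=2 > 1)], height=2
  node 17: h_left=-1, h_right=2, diff=3 [FAIL (|-1-2|=3 > 1)], height=3
  node 16: h_left=-1, h_right=3, diff=4 [FAIL (|-1-3|=4 > 1)], height=4
  node 9: h_left=-1, h_right=4, diff=5 [FAIL (|-1-4|=5 > 1)], height=5
  node 5: h_left=-1, h_right=5, diff=6 [FAIL (|-1-5|=6 > 1)], height=6
Node 28 violates the condition: |-1 - 1| = 2 > 1.
Result: Not balanced


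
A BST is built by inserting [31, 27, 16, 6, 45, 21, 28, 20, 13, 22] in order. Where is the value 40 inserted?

Starting tree (level order): [31, 27, 45, 16, 28, None, None, 6, 21, None, None, None, 13, 20, 22]
Insertion path: 31 -> 45
Result: insert 40 as left child of 45
Final tree (level order): [31, 27, 45, 16, 28, 40, None, 6, 21, None, None, None, None, None, 13, 20, 22]


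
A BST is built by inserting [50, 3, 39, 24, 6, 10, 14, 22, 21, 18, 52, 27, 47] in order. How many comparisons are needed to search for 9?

Search path for 9: 50 -> 3 -> 39 -> 24 -> 6 -> 10
Found: False
Comparisons: 6


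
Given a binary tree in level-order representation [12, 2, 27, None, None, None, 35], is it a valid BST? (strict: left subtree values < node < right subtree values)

Level-order array: [12, 2, 27, None, None, None, 35]
Validate using subtree bounds (lo, hi): at each node, require lo < value < hi,
then recurse left with hi=value and right with lo=value.
Preorder trace (stopping at first violation):
  at node 12 with bounds (-inf, +inf): OK
  at node 2 with bounds (-inf, 12): OK
  at node 27 with bounds (12, +inf): OK
  at node 35 with bounds (27, +inf): OK
No violation found at any node.
Result: Valid BST


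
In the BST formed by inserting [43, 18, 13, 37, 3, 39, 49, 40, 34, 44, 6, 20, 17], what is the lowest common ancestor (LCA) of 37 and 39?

Tree insertion order: [43, 18, 13, 37, 3, 39, 49, 40, 34, 44, 6, 20, 17]
Tree (level-order array): [43, 18, 49, 13, 37, 44, None, 3, 17, 34, 39, None, None, None, 6, None, None, 20, None, None, 40]
In a BST, the LCA of p=37, q=39 is the first node v on the
root-to-leaf path with p <= v <= q (go left if both < v, right if both > v).
Walk from root:
  at 43: both 37 and 39 < 43, go left
  at 18: both 37 and 39 > 18, go right
  at 37: 37 <= 37 <= 39, this is the LCA
LCA = 37


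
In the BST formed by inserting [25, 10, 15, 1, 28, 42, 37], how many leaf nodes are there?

Tree built from: [25, 10, 15, 1, 28, 42, 37]
Tree (level-order array): [25, 10, 28, 1, 15, None, 42, None, None, None, None, 37]
Rule: A leaf has 0 children.
Per-node child counts:
  node 25: 2 child(ren)
  node 10: 2 child(ren)
  node 1: 0 child(ren)
  node 15: 0 child(ren)
  node 28: 1 child(ren)
  node 42: 1 child(ren)
  node 37: 0 child(ren)
Matching nodes: [1, 15, 37]
Count of leaf nodes: 3


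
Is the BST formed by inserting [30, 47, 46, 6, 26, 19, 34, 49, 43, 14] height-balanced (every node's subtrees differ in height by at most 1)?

Tree (level-order array): [30, 6, 47, None, 26, 46, 49, 19, None, 34, None, None, None, 14, None, None, 43]
Definition: a tree is height-balanced if, at every node, |h(left) - h(right)| <= 1 (empty subtree has height -1).
Bottom-up per-node check:
  node 14: h_left=-1, h_right=-1, diff=0 [OK], height=0
  node 19: h_left=0, h_right=-1, diff=1 [OK], height=1
  node 26: h_left=1, h_right=-1, diff=2 [FAIL (|1--1|=2 > 1)], height=2
  node 6: h_left=-1, h_right=2, diff=3 [FAIL (|-1-2|=3 > 1)], height=3
  node 43: h_left=-1, h_right=-1, diff=0 [OK], height=0
  node 34: h_left=-1, h_right=0, diff=1 [OK], height=1
  node 46: h_left=1, h_right=-1, diff=2 [FAIL (|1--1|=2 > 1)], height=2
  node 49: h_left=-1, h_right=-1, diff=0 [OK], height=0
  node 47: h_left=2, h_right=0, diff=2 [FAIL (|2-0|=2 > 1)], height=3
  node 30: h_left=3, h_right=3, diff=0 [OK], height=4
Node 26 violates the condition: |1 - -1| = 2 > 1.
Result: Not balanced


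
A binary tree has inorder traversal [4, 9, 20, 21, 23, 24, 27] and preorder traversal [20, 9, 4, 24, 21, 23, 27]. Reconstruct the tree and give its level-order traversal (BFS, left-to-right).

Inorder:  [4, 9, 20, 21, 23, 24, 27]
Preorder: [20, 9, 4, 24, 21, 23, 27]
Algorithm: preorder visits root first, so consume preorder in order;
for each root, split the current inorder slice at that value into
left-subtree inorder and right-subtree inorder, then recurse.
Recursive splits:
  root=20; inorder splits into left=[4, 9], right=[21, 23, 24, 27]
  root=9; inorder splits into left=[4], right=[]
  root=4; inorder splits into left=[], right=[]
  root=24; inorder splits into left=[21, 23], right=[27]
  root=21; inorder splits into left=[], right=[23]
  root=23; inorder splits into left=[], right=[]
  root=27; inorder splits into left=[], right=[]
Reconstructed level-order: [20, 9, 24, 4, 21, 27, 23]


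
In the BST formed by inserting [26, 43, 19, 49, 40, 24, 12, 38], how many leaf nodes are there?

Tree built from: [26, 43, 19, 49, 40, 24, 12, 38]
Tree (level-order array): [26, 19, 43, 12, 24, 40, 49, None, None, None, None, 38]
Rule: A leaf has 0 children.
Per-node child counts:
  node 26: 2 child(ren)
  node 19: 2 child(ren)
  node 12: 0 child(ren)
  node 24: 0 child(ren)
  node 43: 2 child(ren)
  node 40: 1 child(ren)
  node 38: 0 child(ren)
  node 49: 0 child(ren)
Matching nodes: [12, 24, 38, 49]
Count of leaf nodes: 4


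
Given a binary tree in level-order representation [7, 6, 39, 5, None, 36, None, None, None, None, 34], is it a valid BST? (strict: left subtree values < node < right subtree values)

Level-order array: [7, 6, 39, 5, None, 36, None, None, None, None, 34]
Validate using subtree bounds (lo, hi): at each node, require lo < value < hi,
then recurse left with hi=value and right with lo=value.
Preorder trace (stopping at first violation):
  at node 7 with bounds (-inf, +inf): OK
  at node 6 with bounds (-inf, 7): OK
  at node 5 with bounds (-inf, 6): OK
  at node 39 with bounds (7, +inf): OK
  at node 36 with bounds (7, 39): OK
  at node 34 with bounds (36, 39): VIOLATION
Node 34 violates its bound: not (36 < 34 < 39).
Result: Not a valid BST


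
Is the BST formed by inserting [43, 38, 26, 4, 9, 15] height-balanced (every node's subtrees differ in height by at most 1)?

Tree (level-order array): [43, 38, None, 26, None, 4, None, None, 9, None, 15]
Definition: a tree is height-balanced if, at every node, |h(left) - h(right)| <= 1 (empty subtree has height -1).
Bottom-up per-node check:
  node 15: h_left=-1, h_right=-1, diff=0 [OK], height=0
  node 9: h_left=-1, h_right=0, diff=1 [OK], height=1
  node 4: h_left=-1, h_right=1, diff=2 [FAIL (|-1-1|=2 > 1)], height=2
  node 26: h_left=2, h_right=-1, diff=3 [FAIL (|2--1|=3 > 1)], height=3
  node 38: h_left=3, h_right=-1, diff=4 [FAIL (|3--1|=4 > 1)], height=4
  node 43: h_left=4, h_right=-1, diff=5 [FAIL (|4--1|=5 > 1)], height=5
Node 4 violates the condition: |-1 - 1| = 2 > 1.
Result: Not balanced


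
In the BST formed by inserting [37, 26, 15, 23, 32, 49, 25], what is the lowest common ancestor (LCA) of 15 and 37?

Tree insertion order: [37, 26, 15, 23, 32, 49, 25]
Tree (level-order array): [37, 26, 49, 15, 32, None, None, None, 23, None, None, None, 25]
In a BST, the LCA of p=15, q=37 is the first node v on the
root-to-leaf path with p <= v <= q (go left if both < v, right if both > v).
Walk from root:
  at 37: 15 <= 37 <= 37, this is the LCA
LCA = 37


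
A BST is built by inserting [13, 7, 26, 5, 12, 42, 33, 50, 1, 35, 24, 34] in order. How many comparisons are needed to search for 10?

Search path for 10: 13 -> 7 -> 12
Found: False
Comparisons: 3


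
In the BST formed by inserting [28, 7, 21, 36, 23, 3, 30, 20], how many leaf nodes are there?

Tree built from: [28, 7, 21, 36, 23, 3, 30, 20]
Tree (level-order array): [28, 7, 36, 3, 21, 30, None, None, None, 20, 23]
Rule: A leaf has 0 children.
Per-node child counts:
  node 28: 2 child(ren)
  node 7: 2 child(ren)
  node 3: 0 child(ren)
  node 21: 2 child(ren)
  node 20: 0 child(ren)
  node 23: 0 child(ren)
  node 36: 1 child(ren)
  node 30: 0 child(ren)
Matching nodes: [3, 20, 23, 30]
Count of leaf nodes: 4


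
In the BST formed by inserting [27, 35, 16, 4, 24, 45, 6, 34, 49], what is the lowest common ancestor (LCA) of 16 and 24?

Tree insertion order: [27, 35, 16, 4, 24, 45, 6, 34, 49]
Tree (level-order array): [27, 16, 35, 4, 24, 34, 45, None, 6, None, None, None, None, None, 49]
In a BST, the LCA of p=16, q=24 is the first node v on the
root-to-leaf path with p <= v <= q (go left if both < v, right if both > v).
Walk from root:
  at 27: both 16 and 24 < 27, go left
  at 16: 16 <= 16 <= 24, this is the LCA
LCA = 16


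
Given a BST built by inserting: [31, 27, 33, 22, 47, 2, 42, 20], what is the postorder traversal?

Tree insertion order: [31, 27, 33, 22, 47, 2, 42, 20]
Tree (level-order array): [31, 27, 33, 22, None, None, 47, 2, None, 42, None, None, 20]
Postorder traversal: [20, 2, 22, 27, 42, 47, 33, 31]


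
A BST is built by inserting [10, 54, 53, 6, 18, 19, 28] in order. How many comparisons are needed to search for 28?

Search path for 28: 10 -> 54 -> 53 -> 18 -> 19 -> 28
Found: True
Comparisons: 6


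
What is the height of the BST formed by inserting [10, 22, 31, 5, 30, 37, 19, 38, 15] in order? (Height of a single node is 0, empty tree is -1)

Insertion order: [10, 22, 31, 5, 30, 37, 19, 38, 15]
Tree (level-order array): [10, 5, 22, None, None, 19, 31, 15, None, 30, 37, None, None, None, None, None, 38]
Compute height bottom-up (empty subtree = -1):
  height(5) = 1 + max(-1, -1) = 0
  height(15) = 1 + max(-1, -1) = 0
  height(19) = 1 + max(0, -1) = 1
  height(30) = 1 + max(-1, -1) = 0
  height(38) = 1 + max(-1, -1) = 0
  height(37) = 1 + max(-1, 0) = 1
  height(31) = 1 + max(0, 1) = 2
  height(22) = 1 + max(1, 2) = 3
  height(10) = 1 + max(0, 3) = 4
Height = 4


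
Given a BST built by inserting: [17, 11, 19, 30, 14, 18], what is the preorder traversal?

Tree insertion order: [17, 11, 19, 30, 14, 18]
Tree (level-order array): [17, 11, 19, None, 14, 18, 30]
Preorder traversal: [17, 11, 14, 19, 18, 30]


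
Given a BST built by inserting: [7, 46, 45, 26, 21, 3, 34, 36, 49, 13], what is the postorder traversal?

Tree insertion order: [7, 46, 45, 26, 21, 3, 34, 36, 49, 13]
Tree (level-order array): [7, 3, 46, None, None, 45, 49, 26, None, None, None, 21, 34, 13, None, None, 36]
Postorder traversal: [3, 13, 21, 36, 34, 26, 45, 49, 46, 7]


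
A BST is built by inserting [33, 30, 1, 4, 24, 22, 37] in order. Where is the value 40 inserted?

Starting tree (level order): [33, 30, 37, 1, None, None, None, None, 4, None, 24, 22]
Insertion path: 33 -> 37
Result: insert 40 as right child of 37
Final tree (level order): [33, 30, 37, 1, None, None, 40, None, 4, None, None, None, 24, 22]


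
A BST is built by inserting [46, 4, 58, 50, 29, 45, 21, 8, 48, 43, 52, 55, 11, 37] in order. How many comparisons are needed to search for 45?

Search path for 45: 46 -> 4 -> 29 -> 45
Found: True
Comparisons: 4


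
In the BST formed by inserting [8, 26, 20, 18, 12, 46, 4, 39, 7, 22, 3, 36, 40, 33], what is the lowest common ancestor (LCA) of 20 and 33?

Tree insertion order: [8, 26, 20, 18, 12, 46, 4, 39, 7, 22, 3, 36, 40, 33]
Tree (level-order array): [8, 4, 26, 3, 7, 20, 46, None, None, None, None, 18, 22, 39, None, 12, None, None, None, 36, 40, None, None, 33]
In a BST, the LCA of p=20, q=33 is the first node v on the
root-to-leaf path with p <= v <= q (go left if both < v, right if both > v).
Walk from root:
  at 8: both 20 and 33 > 8, go right
  at 26: 20 <= 26 <= 33, this is the LCA
LCA = 26


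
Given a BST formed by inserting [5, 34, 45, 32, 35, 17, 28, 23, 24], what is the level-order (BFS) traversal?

Tree insertion order: [5, 34, 45, 32, 35, 17, 28, 23, 24]
Tree (level-order array): [5, None, 34, 32, 45, 17, None, 35, None, None, 28, None, None, 23, None, None, 24]
BFS from the root, enqueuing left then right child of each popped node:
  queue [5] -> pop 5, enqueue [34], visited so far: [5]
  queue [34] -> pop 34, enqueue [32, 45], visited so far: [5, 34]
  queue [32, 45] -> pop 32, enqueue [17], visited so far: [5, 34, 32]
  queue [45, 17] -> pop 45, enqueue [35], visited so far: [5, 34, 32, 45]
  queue [17, 35] -> pop 17, enqueue [28], visited so far: [5, 34, 32, 45, 17]
  queue [35, 28] -> pop 35, enqueue [none], visited so far: [5, 34, 32, 45, 17, 35]
  queue [28] -> pop 28, enqueue [23], visited so far: [5, 34, 32, 45, 17, 35, 28]
  queue [23] -> pop 23, enqueue [24], visited so far: [5, 34, 32, 45, 17, 35, 28, 23]
  queue [24] -> pop 24, enqueue [none], visited so far: [5, 34, 32, 45, 17, 35, 28, 23, 24]
Result: [5, 34, 32, 45, 17, 35, 28, 23, 24]


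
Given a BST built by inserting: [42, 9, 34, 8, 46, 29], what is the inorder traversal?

Tree insertion order: [42, 9, 34, 8, 46, 29]
Tree (level-order array): [42, 9, 46, 8, 34, None, None, None, None, 29]
Inorder traversal: [8, 9, 29, 34, 42, 46]


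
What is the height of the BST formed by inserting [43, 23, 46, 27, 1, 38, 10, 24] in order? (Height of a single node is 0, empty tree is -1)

Insertion order: [43, 23, 46, 27, 1, 38, 10, 24]
Tree (level-order array): [43, 23, 46, 1, 27, None, None, None, 10, 24, 38]
Compute height bottom-up (empty subtree = -1):
  height(10) = 1 + max(-1, -1) = 0
  height(1) = 1 + max(-1, 0) = 1
  height(24) = 1 + max(-1, -1) = 0
  height(38) = 1 + max(-1, -1) = 0
  height(27) = 1 + max(0, 0) = 1
  height(23) = 1 + max(1, 1) = 2
  height(46) = 1 + max(-1, -1) = 0
  height(43) = 1 + max(2, 0) = 3
Height = 3


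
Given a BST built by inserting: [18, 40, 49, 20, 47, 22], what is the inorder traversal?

Tree insertion order: [18, 40, 49, 20, 47, 22]
Tree (level-order array): [18, None, 40, 20, 49, None, 22, 47]
Inorder traversal: [18, 20, 22, 40, 47, 49]
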